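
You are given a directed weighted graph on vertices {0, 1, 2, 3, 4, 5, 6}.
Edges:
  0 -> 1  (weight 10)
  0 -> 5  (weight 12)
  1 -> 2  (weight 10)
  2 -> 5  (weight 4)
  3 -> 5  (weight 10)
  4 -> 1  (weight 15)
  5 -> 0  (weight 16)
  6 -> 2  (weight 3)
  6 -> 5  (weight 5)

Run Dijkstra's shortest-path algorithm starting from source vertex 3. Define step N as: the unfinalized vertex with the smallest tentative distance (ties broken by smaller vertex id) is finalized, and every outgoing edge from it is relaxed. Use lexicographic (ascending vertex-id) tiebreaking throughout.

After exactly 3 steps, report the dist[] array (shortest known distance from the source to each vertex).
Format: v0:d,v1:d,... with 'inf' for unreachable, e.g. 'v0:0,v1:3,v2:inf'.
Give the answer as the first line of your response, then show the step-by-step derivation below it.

v0:26,v1:36,v2:inf,v3:0,v4:inf,v5:10,v6:inf

step 1: dist = v0:inf,v1:inf,v2:inf,v3:0,v4:inf,v5:10,v6:inf
step 2: dist = v0:26,v1:inf,v2:inf,v3:0,v4:inf,v5:10,v6:inf
step 3: dist = v0:26,v1:36,v2:inf,v3:0,v4:inf,v5:10,v6:inf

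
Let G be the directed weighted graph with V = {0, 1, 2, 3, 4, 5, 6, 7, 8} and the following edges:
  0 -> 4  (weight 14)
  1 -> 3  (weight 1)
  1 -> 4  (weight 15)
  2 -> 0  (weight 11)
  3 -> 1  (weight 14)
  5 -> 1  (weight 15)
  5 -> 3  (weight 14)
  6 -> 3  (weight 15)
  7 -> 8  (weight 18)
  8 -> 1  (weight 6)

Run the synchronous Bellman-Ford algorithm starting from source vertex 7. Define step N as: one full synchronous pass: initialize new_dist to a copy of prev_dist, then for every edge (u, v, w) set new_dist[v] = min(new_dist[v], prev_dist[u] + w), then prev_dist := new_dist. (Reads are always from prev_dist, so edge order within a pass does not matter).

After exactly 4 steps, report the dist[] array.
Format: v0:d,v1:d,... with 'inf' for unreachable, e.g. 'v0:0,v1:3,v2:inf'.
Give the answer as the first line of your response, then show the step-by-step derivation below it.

v0:inf,v1:24,v2:inf,v3:25,v4:39,v5:inf,v6:inf,v7:0,v8:18

step 1: dist = v0:inf,v1:inf,v2:inf,v3:inf,v4:inf,v5:inf,v6:inf,v7:0,v8:18
step 2: dist = v0:inf,v1:24,v2:inf,v3:inf,v4:inf,v5:inf,v6:inf,v7:0,v8:18
step 3: dist = v0:inf,v1:24,v2:inf,v3:25,v4:39,v5:inf,v6:inf,v7:0,v8:18
step 4: dist = v0:inf,v1:24,v2:inf,v3:25,v4:39,v5:inf,v6:inf,v7:0,v8:18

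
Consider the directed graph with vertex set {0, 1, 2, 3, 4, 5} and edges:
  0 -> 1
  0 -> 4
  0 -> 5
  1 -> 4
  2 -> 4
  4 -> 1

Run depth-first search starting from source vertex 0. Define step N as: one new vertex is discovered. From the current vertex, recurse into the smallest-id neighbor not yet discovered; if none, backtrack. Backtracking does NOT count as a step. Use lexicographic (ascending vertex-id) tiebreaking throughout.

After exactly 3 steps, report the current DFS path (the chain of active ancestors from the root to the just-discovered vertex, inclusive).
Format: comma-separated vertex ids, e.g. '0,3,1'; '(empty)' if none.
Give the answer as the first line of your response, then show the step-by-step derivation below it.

0,1,4

step 1: discover 0; path=0; order=0
step 2: discover 1; path=0>1; order=0,1
step 3: discover 4; path=0>1>4; order=0,1,4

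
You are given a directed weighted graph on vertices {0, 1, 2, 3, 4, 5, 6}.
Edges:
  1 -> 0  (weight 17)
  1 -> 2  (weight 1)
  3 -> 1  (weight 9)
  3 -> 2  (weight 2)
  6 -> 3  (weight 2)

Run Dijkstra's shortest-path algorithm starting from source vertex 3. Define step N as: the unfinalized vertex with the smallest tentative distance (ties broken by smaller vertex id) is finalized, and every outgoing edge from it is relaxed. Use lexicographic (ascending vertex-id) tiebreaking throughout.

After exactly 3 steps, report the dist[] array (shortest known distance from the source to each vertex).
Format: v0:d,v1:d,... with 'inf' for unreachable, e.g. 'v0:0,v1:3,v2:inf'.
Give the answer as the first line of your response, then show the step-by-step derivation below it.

v0:26,v1:9,v2:2,v3:0,v4:inf,v5:inf,v6:inf

step 1: dist = v0:inf,v1:9,v2:2,v3:0,v4:inf,v5:inf,v6:inf
step 2: dist = v0:inf,v1:9,v2:2,v3:0,v4:inf,v5:inf,v6:inf
step 3: dist = v0:26,v1:9,v2:2,v3:0,v4:inf,v5:inf,v6:inf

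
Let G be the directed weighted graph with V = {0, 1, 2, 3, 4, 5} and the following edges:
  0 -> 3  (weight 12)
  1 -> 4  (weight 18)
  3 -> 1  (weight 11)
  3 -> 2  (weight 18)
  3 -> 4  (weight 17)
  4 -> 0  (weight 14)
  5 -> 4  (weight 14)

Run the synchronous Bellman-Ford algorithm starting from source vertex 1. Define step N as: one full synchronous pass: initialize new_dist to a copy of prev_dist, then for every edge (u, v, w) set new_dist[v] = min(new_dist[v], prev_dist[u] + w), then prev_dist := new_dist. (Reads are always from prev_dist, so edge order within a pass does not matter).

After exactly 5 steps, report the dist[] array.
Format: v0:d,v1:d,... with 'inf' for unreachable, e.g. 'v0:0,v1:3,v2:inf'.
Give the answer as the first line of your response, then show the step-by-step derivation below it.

v0:32,v1:0,v2:62,v3:44,v4:18,v5:inf

step 1: dist = v0:inf,v1:0,v2:inf,v3:inf,v4:18,v5:inf
step 2: dist = v0:32,v1:0,v2:inf,v3:inf,v4:18,v5:inf
step 3: dist = v0:32,v1:0,v2:inf,v3:44,v4:18,v5:inf
step 4: dist = v0:32,v1:0,v2:62,v3:44,v4:18,v5:inf
step 5: dist = v0:32,v1:0,v2:62,v3:44,v4:18,v5:inf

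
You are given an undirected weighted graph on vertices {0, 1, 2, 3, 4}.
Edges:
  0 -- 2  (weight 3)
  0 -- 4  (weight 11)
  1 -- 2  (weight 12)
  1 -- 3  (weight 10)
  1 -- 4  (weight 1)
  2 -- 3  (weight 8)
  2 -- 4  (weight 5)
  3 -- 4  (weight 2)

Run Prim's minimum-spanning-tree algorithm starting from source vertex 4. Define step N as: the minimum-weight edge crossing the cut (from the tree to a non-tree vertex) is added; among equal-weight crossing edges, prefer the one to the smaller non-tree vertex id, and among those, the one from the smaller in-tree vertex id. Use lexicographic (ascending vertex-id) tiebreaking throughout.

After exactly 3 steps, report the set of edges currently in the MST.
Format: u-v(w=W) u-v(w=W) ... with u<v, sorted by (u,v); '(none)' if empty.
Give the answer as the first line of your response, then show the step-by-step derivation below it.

1-4(w=1) 2-4(w=5) 3-4(w=2)

step 1: add edge 1-4 (w=1); MST = {1-4(w=1)}
step 2: add edge 3-4 (w=2); MST = {1-4(w=1) 3-4(w=2)}
step 3: add edge 2-4 (w=5); MST = {1-4(w=1) 2-4(w=5) 3-4(w=2)}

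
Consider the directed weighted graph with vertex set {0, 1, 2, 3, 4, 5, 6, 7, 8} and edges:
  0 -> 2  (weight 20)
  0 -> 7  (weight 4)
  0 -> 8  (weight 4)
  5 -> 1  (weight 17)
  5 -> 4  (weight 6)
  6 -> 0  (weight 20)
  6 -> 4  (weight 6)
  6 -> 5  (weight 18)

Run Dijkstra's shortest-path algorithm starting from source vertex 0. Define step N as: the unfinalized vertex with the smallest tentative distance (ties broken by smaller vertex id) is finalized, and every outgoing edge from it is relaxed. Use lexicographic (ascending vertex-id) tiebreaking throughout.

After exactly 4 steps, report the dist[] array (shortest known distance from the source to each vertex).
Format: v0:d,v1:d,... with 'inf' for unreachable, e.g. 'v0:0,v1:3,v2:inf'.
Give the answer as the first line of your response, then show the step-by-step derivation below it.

v0:0,v1:inf,v2:20,v3:inf,v4:inf,v5:inf,v6:inf,v7:4,v8:4

step 1: dist = v0:0,v1:inf,v2:20,v3:inf,v4:inf,v5:inf,v6:inf,v7:4,v8:4
step 2: dist = v0:0,v1:inf,v2:20,v3:inf,v4:inf,v5:inf,v6:inf,v7:4,v8:4
step 3: dist = v0:0,v1:inf,v2:20,v3:inf,v4:inf,v5:inf,v6:inf,v7:4,v8:4
step 4: dist = v0:0,v1:inf,v2:20,v3:inf,v4:inf,v5:inf,v6:inf,v7:4,v8:4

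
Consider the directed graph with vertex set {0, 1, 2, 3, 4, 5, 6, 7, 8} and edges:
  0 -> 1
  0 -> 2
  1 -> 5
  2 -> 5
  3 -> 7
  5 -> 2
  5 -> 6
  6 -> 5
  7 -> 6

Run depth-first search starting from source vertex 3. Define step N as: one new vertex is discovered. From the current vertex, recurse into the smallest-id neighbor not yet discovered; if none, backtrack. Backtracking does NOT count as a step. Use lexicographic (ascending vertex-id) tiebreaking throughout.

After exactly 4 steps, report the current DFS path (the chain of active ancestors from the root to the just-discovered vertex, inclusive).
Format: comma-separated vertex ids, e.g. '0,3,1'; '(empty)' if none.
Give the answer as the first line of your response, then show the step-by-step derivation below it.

3,7,6,5

step 1: discover 3; path=3; order=3
step 2: discover 7; path=3>7; order=3,7
step 3: discover 6; path=3>7>6; order=3,7,6
step 4: discover 5; path=3>7>6>5; order=3,7,6,5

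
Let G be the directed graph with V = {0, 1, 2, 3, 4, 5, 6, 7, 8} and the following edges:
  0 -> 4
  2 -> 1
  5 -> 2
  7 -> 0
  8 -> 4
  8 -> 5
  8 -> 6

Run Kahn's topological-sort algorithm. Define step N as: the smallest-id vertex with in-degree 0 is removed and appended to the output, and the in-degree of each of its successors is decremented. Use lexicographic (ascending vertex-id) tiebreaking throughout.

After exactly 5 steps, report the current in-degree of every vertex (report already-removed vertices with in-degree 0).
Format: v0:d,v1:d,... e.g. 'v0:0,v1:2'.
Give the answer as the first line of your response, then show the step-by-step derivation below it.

v0:0,v1:1,v2:1,v3:0,v4:0,v5:0,v6:0,v7:0,v8:0

step 1: output 3; order=[3]; indeg=(1,1,1,0,2,1,1,0,0)
step 2: output 7; order=[3,7]; indeg=(0,1,1,0,2,1,1,0,0)
step 3: output 0; order=[3,7,0]; indeg=(0,1,1,0,1,1,1,0,0)
step 4: output 8; order=[3,7,0,8]; indeg=(0,1,1,0,0,0,0,0,0)
step 5: output 4; order=[3,7,0,8,4]; indeg=(0,1,1,0,0,0,0,0,0)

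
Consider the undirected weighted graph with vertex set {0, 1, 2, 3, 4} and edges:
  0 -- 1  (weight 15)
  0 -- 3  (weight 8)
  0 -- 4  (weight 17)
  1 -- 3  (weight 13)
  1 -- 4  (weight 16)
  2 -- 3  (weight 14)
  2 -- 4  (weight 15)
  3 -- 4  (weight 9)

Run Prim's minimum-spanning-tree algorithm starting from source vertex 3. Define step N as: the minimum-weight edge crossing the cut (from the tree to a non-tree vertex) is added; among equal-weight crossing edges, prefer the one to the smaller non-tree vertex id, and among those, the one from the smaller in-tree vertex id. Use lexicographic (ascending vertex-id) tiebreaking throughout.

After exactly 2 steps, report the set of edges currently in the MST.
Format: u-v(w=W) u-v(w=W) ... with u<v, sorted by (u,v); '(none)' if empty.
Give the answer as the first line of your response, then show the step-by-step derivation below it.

0-3(w=8) 3-4(w=9)

step 1: add edge 0-3 (w=8); MST = {0-3(w=8)}
step 2: add edge 3-4 (w=9); MST = {0-3(w=8) 3-4(w=9)}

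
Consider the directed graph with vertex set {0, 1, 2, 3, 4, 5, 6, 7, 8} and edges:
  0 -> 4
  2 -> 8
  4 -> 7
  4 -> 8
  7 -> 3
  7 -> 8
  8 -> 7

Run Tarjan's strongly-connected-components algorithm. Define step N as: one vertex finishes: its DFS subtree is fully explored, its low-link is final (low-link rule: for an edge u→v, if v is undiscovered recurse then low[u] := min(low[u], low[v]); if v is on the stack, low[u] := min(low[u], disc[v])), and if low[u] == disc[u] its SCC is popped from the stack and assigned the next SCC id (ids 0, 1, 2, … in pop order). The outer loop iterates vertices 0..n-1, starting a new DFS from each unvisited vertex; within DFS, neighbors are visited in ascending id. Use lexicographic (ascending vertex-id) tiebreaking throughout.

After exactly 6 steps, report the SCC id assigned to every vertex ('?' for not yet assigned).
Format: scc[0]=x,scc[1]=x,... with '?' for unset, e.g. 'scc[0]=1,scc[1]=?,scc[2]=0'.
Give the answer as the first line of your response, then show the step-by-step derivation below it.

scc[0]=3,scc[1]=4,scc[2]=?,scc[3]=0,scc[4]=2,scc[5]=?,scc[6]=?,scc[7]=1,scc[8]=1

step 1: low=(low[0]=0,low[1]=?,low[2]=?,low[3]=3,low[4]=1,low[5]=?,low[6]=?,low[7]=2,low[8]=?); scc=(scc[0]=?,scc[1]=?,scc[2]=?,scc[3]=0,scc[4]=?,scc[5]=?,scc[6]=?,scc[7]=?,scc[8]=?)
step 2: low=(low[0]=0,low[1]=?,low[2]=?,low[3]=3,low[4]=1,low[5]=?,low[6]=?,low[7]=2,low[8]=2); scc=(scc[0]=?,scc[1]=?,scc[2]=?,scc[3]=0,scc[4]=?,scc[5]=?,scc[6]=?,scc[7]=?,scc[8]=?)
step 3: low=(low[0]=0,low[1]=?,low[2]=?,low[3]=3,low[4]=1,low[5]=?,low[6]=?,low[7]=2,low[8]=2); scc=(scc[0]=?,scc[1]=?,scc[2]=?,scc[3]=0,scc[4]=?,scc[5]=?,scc[6]=?,scc[7]=1,scc[8]=1)
step 4: low=(low[0]=0,low[1]=?,low[2]=?,low[3]=3,low[4]=1,low[5]=?,low[6]=?,low[7]=2,low[8]=2); scc=(scc[0]=?,scc[1]=?,scc[2]=?,scc[3]=0,scc[4]=2,scc[5]=?,scc[6]=?,scc[7]=1,scc[8]=1)
step 5: low=(low[0]=0,low[1]=?,low[2]=?,low[3]=3,low[4]=1,low[5]=?,low[6]=?,low[7]=2,low[8]=2); scc=(scc[0]=3,scc[1]=?,scc[2]=?,scc[3]=0,scc[4]=2,scc[5]=?,scc[6]=?,scc[7]=1,scc[8]=1)
step 6: low=(low[0]=0,low[1]=5,low[2]=?,low[3]=3,low[4]=1,low[5]=?,low[6]=?,low[7]=2,low[8]=2); scc=(scc[0]=3,scc[1]=4,scc[2]=?,scc[3]=0,scc[4]=2,scc[5]=?,scc[6]=?,scc[7]=1,scc[8]=1)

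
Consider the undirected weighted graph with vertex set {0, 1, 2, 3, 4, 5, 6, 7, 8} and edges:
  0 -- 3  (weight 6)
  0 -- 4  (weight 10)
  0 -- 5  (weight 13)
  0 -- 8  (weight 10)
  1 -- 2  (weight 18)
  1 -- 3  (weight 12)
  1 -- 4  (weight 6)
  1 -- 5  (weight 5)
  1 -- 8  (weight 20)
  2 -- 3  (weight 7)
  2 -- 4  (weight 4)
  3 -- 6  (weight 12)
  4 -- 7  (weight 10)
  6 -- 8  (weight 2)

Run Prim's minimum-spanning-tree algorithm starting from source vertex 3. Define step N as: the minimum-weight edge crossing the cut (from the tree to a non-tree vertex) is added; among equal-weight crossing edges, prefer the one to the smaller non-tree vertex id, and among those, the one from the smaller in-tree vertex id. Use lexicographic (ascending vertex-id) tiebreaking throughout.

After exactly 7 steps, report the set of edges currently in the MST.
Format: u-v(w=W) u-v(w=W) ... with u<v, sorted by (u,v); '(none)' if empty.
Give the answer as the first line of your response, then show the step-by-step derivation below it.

0-3(w=6) 0-8(w=10) 1-4(w=6) 1-5(w=5) 2-3(w=7) 2-4(w=4) 4-7(w=10)

step 1: add edge 0-3 (w=6); MST = {0-3(w=6)}
step 2: add edge 2-3 (w=7); MST = {0-3(w=6) 2-3(w=7)}
step 3: add edge 2-4 (w=4); MST = {0-3(w=6) 2-3(w=7) 2-4(w=4)}
step 4: add edge 1-4 (w=6); MST = {0-3(w=6) 1-4(w=6) 2-3(w=7) 2-4(w=4)}
step 5: add edge 1-5 (w=5); MST = {0-3(w=6) 1-4(w=6) 1-5(w=5) 2-3(w=7) 2-4(w=4)}
step 6: add edge 4-7 (w=10); MST = {0-3(w=6) 1-4(w=6) 1-5(w=5) 2-3(w=7) 2-4(w=4) 4-7(w=10)}
step 7: add edge 0-8 (w=10); MST = {0-3(w=6) 0-8(w=10) 1-4(w=6) 1-5(w=5) 2-3(w=7) 2-4(w=4) 4-7(w=10)}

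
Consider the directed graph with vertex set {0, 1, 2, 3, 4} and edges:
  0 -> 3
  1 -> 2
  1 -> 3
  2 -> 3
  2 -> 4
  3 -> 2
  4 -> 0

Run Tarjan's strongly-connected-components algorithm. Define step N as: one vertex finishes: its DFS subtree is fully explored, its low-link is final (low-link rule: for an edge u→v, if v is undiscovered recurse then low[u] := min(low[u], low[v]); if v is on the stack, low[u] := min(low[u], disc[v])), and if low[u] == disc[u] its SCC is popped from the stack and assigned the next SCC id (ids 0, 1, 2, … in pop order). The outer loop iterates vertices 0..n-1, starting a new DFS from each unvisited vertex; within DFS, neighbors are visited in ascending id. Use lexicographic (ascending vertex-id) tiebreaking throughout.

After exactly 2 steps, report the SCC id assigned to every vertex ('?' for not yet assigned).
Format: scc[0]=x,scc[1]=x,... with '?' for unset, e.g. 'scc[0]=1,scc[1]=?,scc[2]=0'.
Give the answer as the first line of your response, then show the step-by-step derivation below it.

scc[0]=?,scc[1]=?,scc[2]=?,scc[3]=?,scc[4]=?

step 1: low=(low[0]=0,low[1]=?,low[2]=1,low[3]=1,low[4]=0); scc=(scc[0]=?,scc[1]=?,scc[2]=?,scc[3]=?,scc[4]=?)
step 2: low=(low[0]=0,low[1]=?,low[2]=0,low[3]=1,low[4]=0); scc=(scc[0]=?,scc[1]=?,scc[2]=?,scc[3]=?,scc[4]=?)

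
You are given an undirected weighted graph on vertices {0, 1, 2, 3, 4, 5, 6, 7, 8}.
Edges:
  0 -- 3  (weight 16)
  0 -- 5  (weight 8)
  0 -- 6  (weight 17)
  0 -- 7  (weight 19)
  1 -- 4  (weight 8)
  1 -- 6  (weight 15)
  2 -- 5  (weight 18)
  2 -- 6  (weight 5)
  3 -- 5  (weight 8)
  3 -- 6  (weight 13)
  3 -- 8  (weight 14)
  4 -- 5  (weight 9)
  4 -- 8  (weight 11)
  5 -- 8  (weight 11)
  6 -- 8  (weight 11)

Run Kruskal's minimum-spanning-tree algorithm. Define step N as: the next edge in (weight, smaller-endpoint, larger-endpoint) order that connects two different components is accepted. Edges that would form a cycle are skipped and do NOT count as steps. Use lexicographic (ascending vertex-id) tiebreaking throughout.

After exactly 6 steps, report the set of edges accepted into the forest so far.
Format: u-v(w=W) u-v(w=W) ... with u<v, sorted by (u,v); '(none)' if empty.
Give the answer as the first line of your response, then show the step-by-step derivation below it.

0-5(w=8) 1-4(w=8) 2-6(w=5) 3-5(w=8) 4-5(w=9) 4-8(w=11)

step 1: add edge 2-6 (w=5); MST = {2-6(w=5)}
step 2: add edge 0-5 (w=8); MST = {0-5(w=8) 2-6(w=5)}
step 3: add edge 1-4 (w=8); MST = {0-5(w=8) 1-4(w=8) 2-6(w=5)}
step 4: add edge 3-5 (w=8); MST = {0-5(w=8) 1-4(w=8) 2-6(w=5) 3-5(w=8)}
step 5: add edge 4-5 (w=9); MST = {0-5(w=8) 1-4(w=8) 2-6(w=5) 3-5(w=8) 4-5(w=9)}
step 6: add edge 4-8 (w=11); MST = {0-5(w=8) 1-4(w=8) 2-6(w=5) 3-5(w=8) 4-5(w=9) 4-8(w=11)}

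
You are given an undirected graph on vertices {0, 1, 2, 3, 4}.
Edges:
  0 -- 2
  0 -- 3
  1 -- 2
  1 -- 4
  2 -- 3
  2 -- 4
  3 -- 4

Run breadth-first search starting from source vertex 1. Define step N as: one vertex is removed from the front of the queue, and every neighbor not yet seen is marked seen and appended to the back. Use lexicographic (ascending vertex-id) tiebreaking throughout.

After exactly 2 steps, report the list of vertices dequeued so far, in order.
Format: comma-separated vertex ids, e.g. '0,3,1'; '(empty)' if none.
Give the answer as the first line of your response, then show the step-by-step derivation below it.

1,2

step 1: dequeue 1; queue=[2,4]; order=1
step 2: dequeue 2; queue=[4,0,3]; order=1,2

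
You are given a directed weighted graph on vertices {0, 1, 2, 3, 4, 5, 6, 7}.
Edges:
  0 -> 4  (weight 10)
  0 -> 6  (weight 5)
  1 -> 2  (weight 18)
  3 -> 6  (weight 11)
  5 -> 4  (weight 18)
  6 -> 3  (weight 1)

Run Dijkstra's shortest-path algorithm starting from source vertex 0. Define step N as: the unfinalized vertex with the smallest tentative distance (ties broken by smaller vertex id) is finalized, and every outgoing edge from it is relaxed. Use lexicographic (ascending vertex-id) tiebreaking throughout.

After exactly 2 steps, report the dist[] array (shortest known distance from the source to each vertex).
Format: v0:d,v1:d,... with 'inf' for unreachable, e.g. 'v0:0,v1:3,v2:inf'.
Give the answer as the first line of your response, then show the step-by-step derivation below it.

v0:0,v1:inf,v2:inf,v3:6,v4:10,v5:inf,v6:5,v7:inf

step 1: dist = v0:0,v1:inf,v2:inf,v3:inf,v4:10,v5:inf,v6:5,v7:inf
step 2: dist = v0:0,v1:inf,v2:inf,v3:6,v4:10,v5:inf,v6:5,v7:inf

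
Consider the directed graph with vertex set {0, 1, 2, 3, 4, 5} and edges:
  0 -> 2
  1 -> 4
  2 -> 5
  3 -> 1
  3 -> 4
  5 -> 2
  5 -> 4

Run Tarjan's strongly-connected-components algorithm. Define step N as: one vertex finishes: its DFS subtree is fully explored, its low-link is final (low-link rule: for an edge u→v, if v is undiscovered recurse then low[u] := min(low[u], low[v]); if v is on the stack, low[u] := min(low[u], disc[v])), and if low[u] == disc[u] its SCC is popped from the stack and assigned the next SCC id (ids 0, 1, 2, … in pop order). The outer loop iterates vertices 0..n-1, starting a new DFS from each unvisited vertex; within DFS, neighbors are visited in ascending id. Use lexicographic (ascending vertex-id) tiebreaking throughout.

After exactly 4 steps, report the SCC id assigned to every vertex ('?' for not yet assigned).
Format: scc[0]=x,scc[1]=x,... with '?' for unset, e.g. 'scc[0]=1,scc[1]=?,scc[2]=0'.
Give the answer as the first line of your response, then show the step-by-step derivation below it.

scc[0]=2,scc[1]=?,scc[2]=1,scc[3]=?,scc[4]=0,scc[5]=1

step 1: low=(low[0]=0,low[1]=?,low[2]=1,low[3]=?,low[4]=3,low[5]=1); scc=(scc[0]=?,scc[1]=?,scc[2]=?,scc[3]=?,scc[4]=0,scc[5]=?)
step 2: low=(low[0]=0,low[1]=?,low[2]=1,low[3]=?,low[4]=3,low[5]=1); scc=(scc[0]=?,scc[1]=?,scc[2]=?,scc[3]=?,scc[4]=0,scc[5]=?)
step 3: low=(low[0]=0,low[1]=?,low[2]=1,low[3]=?,low[4]=3,low[5]=1); scc=(scc[0]=?,scc[1]=?,scc[2]=1,scc[3]=?,scc[4]=0,scc[5]=1)
step 4: low=(low[0]=0,low[1]=?,low[2]=1,low[3]=?,low[4]=3,low[5]=1); scc=(scc[0]=2,scc[1]=?,scc[2]=1,scc[3]=?,scc[4]=0,scc[5]=1)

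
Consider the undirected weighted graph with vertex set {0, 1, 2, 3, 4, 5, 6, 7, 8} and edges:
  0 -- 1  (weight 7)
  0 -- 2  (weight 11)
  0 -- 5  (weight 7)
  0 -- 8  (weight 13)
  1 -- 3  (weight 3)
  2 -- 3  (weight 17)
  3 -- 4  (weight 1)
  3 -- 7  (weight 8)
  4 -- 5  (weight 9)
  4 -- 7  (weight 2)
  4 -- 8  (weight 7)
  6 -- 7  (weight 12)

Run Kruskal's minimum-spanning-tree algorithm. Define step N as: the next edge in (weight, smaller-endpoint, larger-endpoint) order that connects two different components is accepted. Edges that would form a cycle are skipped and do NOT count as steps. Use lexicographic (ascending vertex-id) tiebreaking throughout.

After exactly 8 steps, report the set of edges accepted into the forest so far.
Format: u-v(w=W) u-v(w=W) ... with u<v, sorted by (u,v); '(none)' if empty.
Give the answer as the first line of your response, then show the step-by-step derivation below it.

0-1(w=7) 0-2(w=11) 0-5(w=7) 1-3(w=3) 3-4(w=1) 4-7(w=2) 4-8(w=7) 6-7(w=12)

step 1: add edge 3-4 (w=1); MST = {3-4(w=1)}
step 2: add edge 4-7 (w=2); MST = {3-4(w=1) 4-7(w=2)}
step 3: add edge 1-3 (w=3); MST = {1-3(w=3) 3-4(w=1) 4-7(w=2)}
step 4: add edge 0-1 (w=7); MST = {0-1(w=7) 1-3(w=3) 3-4(w=1) 4-7(w=2)}
step 5: add edge 0-5 (w=7); MST = {0-1(w=7) 0-5(w=7) 1-3(w=3) 3-4(w=1) 4-7(w=2)}
step 6: add edge 4-8 (w=7); MST = {0-1(w=7) 0-5(w=7) 1-3(w=3) 3-4(w=1) 4-7(w=2) 4-8(w=7)}
step 7: add edge 0-2 (w=11); MST = {0-1(w=7) 0-2(w=11) 0-5(w=7) 1-3(w=3) 3-4(w=1) 4-7(w=2) 4-8(w=7)}
step 8: add edge 6-7 (w=12); MST = {0-1(w=7) 0-2(w=11) 0-5(w=7) 1-3(w=3) 3-4(w=1) 4-7(w=2) 4-8(w=7) 6-7(w=12)}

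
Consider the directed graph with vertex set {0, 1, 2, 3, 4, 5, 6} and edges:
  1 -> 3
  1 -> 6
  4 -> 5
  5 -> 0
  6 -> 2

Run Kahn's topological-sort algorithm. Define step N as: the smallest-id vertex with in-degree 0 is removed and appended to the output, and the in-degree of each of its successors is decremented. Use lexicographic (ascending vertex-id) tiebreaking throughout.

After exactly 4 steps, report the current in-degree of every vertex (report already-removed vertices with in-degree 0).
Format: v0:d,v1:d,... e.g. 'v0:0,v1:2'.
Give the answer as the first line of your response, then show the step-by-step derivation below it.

v0:0,v1:0,v2:1,v3:0,v4:0,v5:0,v6:0

step 1: output 1; order=[1]; indeg=(1,0,1,0,0,1,0)
step 2: output 3; order=[1,3]; indeg=(1,0,1,0,0,1,0)
step 3: output 4; order=[1,3,4]; indeg=(1,0,1,0,0,0,0)
step 4: output 5; order=[1,3,4,5]; indeg=(0,0,1,0,0,0,0)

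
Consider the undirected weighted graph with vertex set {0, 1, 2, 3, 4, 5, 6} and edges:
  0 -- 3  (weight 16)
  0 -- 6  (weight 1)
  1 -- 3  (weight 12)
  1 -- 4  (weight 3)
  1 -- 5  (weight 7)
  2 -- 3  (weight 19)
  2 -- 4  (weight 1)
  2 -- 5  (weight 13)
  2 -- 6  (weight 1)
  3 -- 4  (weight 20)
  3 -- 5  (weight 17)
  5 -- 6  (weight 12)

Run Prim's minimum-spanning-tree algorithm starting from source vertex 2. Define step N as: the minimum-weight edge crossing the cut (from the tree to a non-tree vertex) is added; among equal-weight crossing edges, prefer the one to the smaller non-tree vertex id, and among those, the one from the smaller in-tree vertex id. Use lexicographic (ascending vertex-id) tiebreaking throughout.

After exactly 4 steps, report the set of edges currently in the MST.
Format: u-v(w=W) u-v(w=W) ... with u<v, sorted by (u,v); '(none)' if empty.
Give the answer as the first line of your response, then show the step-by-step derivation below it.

0-6(w=1) 1-4(w=3) 2-4(w=1) 2-6(w=1)

step 1: add edge 2-4 (w=1); MST = {2-4(w=1)}
step 2: add edge 2-6 (w=1); MST = {2-4(w=1) 2-6(w=1)}
step 3: add edge 0-6 (w=1); MST = {0-6(w=1) 2-4(w=1) 2-6(w=1)}
step 4: add edge 1-4 (w=3); MST = {0-6(w=1) 1-4(w=3) 2-4(w=1) 2-6(w=1)}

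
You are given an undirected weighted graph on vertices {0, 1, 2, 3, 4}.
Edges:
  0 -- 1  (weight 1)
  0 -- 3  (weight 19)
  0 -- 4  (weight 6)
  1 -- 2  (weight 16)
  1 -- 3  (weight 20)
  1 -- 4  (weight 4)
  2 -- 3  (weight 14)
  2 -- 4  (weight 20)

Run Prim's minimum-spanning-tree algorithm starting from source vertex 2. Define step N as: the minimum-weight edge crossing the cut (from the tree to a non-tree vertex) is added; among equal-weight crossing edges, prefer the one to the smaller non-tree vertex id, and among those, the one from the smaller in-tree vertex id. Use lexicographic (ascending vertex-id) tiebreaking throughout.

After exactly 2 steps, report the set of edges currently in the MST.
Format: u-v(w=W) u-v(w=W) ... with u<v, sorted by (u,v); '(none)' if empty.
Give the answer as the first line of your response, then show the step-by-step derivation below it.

1-2(w=16) 2-3(w=14)

step 1: add edge 2-3 (w=14); MST = {2-3(w=14)}
step 2: add edge 1-2 (w=16); MST = {1-2(w=16) 2-3(w=14)}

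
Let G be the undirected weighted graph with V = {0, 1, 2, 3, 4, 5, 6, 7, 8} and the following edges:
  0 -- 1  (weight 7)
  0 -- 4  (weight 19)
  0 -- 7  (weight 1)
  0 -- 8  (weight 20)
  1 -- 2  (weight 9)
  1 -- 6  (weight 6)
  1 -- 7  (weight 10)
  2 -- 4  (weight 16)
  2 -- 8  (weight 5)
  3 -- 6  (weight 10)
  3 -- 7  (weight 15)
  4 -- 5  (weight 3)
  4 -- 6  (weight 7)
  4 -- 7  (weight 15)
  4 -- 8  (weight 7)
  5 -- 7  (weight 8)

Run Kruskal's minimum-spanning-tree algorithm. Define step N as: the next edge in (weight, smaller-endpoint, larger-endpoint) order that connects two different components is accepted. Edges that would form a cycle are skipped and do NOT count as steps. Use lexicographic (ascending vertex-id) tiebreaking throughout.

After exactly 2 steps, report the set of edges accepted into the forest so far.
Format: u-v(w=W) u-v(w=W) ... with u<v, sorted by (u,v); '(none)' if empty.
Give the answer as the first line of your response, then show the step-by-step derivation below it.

0-7(w=1) 4-5(w=3)

step 1: add edge 0-7 (w=1); MST = {0-7(w=1)}
step 2: add edge 4-5 (w=3); MST = {0-7(w=1) 4-5(w=3)}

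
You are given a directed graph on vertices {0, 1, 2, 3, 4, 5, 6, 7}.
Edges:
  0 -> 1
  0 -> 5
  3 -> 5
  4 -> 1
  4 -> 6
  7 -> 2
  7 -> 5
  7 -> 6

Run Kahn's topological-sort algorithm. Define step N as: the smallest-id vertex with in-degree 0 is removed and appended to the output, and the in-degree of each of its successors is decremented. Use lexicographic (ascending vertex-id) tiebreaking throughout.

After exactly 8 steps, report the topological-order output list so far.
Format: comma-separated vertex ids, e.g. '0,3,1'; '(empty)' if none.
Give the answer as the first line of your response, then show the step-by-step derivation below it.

0,3,4,1,7,2,5,6

step 1: output 0; order=[0]; indeg=(0,1,1,0,0,2,2,0)
step 2: output 3; order=[0,3]; indeg=(0,1,1,0,0,1,2,0)
step 3: output 4; order=[0,3,4]; indeg=(0,0,1,0,0,1,1,0)
step 4: output 1; order=[0,3,4,1]; indeg=(0,0,1,0,0,1,1,0)
step 5: output 7; order=[0,3,4,1,7]; indeg=(0,0,0,0,0,0,0,0)
step 6: output 2; order=[0,3,4,1,7,2]; indeg=(0,0,0,0,0,0,0,0)
step 7: output 5; order=[0,3,4,1,7,2,5]; indeg=(0,0,0,0,0,0,0,0)
step 8: output 6; order=[0,3,4,1,7,2,5,6]; indeg=(0,0,0,0,0,0,0,0)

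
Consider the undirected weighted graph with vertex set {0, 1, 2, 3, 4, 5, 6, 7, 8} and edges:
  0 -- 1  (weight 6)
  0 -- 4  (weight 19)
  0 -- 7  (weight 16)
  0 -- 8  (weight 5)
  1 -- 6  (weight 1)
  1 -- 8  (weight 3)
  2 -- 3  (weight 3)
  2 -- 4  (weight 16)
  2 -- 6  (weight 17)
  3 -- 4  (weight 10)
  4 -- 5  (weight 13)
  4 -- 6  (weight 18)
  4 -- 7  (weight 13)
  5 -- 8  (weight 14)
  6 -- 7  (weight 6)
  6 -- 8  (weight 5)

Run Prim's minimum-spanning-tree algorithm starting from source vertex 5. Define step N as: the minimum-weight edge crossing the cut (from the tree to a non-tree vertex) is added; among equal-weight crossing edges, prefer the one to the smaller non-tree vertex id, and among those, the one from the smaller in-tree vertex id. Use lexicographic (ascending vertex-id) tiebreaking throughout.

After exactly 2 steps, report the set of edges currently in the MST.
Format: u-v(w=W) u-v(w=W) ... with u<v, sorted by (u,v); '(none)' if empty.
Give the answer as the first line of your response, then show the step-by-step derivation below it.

3-4(w=10) 4-5(w=13)

step 1: add edge 4-5 (w=13); MST = {4-5(w=13)}
step 2: add edge 3-4 (w=10); MST = {3-4(w=10) 4-5(w=13)}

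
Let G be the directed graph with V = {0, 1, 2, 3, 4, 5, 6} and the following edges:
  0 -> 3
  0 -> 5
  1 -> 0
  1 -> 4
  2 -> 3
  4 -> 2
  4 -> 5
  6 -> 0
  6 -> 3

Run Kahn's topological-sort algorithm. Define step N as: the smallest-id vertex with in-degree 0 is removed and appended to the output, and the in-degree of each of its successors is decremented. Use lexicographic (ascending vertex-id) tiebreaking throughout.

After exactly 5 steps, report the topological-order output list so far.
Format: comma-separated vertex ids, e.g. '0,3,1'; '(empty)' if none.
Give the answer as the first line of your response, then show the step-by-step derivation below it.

1,4,2,6,0

step 1: output 1; order=[1]; indeg=(1,0,1,3,0,2,0)
step 2: output 4; order=[1,4]; indeg=(1,0,0,3,0,1,0)
step 3: output 2; order=[1,4,2]; indeg=(1,0,0,2,0,1,0)
step 4: output 6; order=[1,4,2,6]; indeg=(0,0,0,1,0,1,0)
step 5: output 0; order=[1,4,2,6,0]; indeg=(0,0,0,0,0,0,0)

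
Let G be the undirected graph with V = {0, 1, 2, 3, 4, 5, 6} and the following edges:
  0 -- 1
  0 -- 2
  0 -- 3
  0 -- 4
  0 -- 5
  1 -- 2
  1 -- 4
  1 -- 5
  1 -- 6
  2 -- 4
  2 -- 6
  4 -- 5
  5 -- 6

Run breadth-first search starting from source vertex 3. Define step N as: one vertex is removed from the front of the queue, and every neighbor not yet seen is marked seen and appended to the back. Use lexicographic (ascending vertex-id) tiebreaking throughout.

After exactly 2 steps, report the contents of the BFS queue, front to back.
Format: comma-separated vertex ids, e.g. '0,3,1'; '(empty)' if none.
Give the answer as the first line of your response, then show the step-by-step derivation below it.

1,2,4,5

step 1: dequeue 3; queue=[0]; order=3
step 2: dequeue 0; queue=[1,2,4,5]; order=3,0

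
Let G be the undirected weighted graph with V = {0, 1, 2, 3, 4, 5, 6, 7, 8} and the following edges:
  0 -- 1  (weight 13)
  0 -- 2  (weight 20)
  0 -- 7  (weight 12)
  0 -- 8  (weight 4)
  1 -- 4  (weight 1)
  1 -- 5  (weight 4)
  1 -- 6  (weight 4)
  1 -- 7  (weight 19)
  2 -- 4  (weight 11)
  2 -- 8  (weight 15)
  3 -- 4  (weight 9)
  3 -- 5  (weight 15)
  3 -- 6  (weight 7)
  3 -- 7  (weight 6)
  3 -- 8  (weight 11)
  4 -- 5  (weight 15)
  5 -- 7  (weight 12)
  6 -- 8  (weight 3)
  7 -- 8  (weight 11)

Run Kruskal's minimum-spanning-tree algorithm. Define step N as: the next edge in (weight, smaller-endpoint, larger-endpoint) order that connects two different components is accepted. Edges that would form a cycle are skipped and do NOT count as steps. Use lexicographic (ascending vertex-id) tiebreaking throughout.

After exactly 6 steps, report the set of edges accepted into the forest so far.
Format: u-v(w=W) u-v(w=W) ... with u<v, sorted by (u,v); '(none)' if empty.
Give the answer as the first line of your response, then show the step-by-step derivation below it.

0-8(w=4) 1-4(w=1) 1-5(w=4) 1-6(w=4) 3-7(w=6) 6-8(w=3)

step 1: add edge 1-4 (w=1); MST = {1-4(w=1)}
step 2: add edge 6-8 (w=3); MST = {1-4(w=1) 6-8(w=3)}
step 3: add edge 0-8 (w=4); MST = {0-8(w=4) 1-4(w=1) 6-8(w=3)}
step 4: add edge 1-5 (w=4); MST = {0-8(w=4) 1-4(w=1) 1-5(w=4) 6-8(w=3)}
step 5: add edge 1-6 (w=4); MST = {0-8(w=4) 1-4(w=1) 1-5(w=4) 1-6(w=4) 6-8(w=3)}
step 6: add edge 3-7 (w=6); MST = {0-8(w=4) 1-4(w=1) 1-5(w=4) 1-6(w=4) 3-7(w=6) 6-8(w=3)}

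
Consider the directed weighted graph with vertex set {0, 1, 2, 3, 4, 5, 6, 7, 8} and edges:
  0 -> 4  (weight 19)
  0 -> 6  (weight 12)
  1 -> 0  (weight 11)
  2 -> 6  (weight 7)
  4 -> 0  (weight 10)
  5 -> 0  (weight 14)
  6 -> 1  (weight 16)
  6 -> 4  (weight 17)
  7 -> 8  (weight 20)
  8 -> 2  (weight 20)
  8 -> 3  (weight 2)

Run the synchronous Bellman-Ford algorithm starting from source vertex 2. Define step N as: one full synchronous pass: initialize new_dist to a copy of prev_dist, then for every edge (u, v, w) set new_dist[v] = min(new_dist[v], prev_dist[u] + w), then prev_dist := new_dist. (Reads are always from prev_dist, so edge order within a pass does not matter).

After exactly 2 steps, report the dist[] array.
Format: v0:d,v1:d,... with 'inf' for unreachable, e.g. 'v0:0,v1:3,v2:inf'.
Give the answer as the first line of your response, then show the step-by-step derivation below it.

v0:inf,v1:23,v2:0,v3:inf,v4:24,v5:inf,v6:7,v7:inf,v8:inf

step 1: dist = v0:inf,v1:inf,v2:0,v3:inf,v4:inf,v5:inf,v6:7,v7:inf,v8:inf
step 2: dist = v0:inf,v1:23,v2:0,v3:inf,v4:24,v5:inf,v6:7,v7:inf,v8:inf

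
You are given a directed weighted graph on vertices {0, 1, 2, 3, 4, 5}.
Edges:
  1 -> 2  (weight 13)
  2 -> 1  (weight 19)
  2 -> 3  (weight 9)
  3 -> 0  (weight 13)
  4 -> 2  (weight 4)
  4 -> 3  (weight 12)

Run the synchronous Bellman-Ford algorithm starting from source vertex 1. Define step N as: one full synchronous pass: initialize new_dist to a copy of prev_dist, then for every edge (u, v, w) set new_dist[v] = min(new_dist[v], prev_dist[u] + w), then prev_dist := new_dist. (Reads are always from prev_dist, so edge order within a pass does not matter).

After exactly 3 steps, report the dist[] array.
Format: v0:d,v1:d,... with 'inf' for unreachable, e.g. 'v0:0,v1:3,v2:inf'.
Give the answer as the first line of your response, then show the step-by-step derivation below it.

v0:35,v1:0,v2:13,v3:22,v4:inf,v5:inf

step 1: dist = v0:inf,v1:0,v2:13,v3:inf,v4:inf,v5:inf
step 2: dist = v0:inf,v1:0,v2:13,v3:22,v4:inf,v5:inf
step 3: dist = v0:35,v1:0,v2:13,v3:22,v4:inf,v5:inf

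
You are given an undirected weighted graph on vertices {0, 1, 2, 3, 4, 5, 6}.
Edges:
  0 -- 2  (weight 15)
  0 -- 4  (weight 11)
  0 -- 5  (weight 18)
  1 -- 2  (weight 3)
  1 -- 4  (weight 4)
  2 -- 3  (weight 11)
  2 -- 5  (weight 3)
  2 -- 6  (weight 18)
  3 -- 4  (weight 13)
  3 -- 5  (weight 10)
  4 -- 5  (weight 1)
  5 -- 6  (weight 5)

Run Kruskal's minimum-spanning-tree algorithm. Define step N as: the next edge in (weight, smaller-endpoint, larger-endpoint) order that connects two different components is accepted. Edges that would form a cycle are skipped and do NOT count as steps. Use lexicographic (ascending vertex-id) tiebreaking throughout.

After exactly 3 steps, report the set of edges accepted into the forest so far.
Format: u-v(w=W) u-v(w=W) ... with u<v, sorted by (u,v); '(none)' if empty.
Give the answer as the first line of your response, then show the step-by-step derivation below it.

1-2(w=3) 2-5(w=3) 4-5(w=1)

step 1: add edge 4-5 (w=1); MST = {4-5(w=1)}
step 2: add edge 1-2 (w=3); MST = {1-2(w=3) 4-5(w=1)}
step 3: add edge 2-5 (w=3); MST = {1-2(w=3) 2-5(w=3) 4-5(w=1)}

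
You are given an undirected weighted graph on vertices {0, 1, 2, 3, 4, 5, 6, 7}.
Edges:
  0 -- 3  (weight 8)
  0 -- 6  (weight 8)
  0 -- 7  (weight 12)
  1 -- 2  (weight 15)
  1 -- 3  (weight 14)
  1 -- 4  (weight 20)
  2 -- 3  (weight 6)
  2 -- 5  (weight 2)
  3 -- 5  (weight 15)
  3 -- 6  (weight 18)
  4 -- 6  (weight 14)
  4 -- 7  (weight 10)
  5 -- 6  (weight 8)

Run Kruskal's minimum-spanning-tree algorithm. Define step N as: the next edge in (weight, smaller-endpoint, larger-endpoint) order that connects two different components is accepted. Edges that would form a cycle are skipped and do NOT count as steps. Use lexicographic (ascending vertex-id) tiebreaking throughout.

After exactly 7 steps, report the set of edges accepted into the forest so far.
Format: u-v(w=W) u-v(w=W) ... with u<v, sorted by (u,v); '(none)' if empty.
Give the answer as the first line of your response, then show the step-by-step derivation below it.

0-3(w=8) 0-6(w=8) 0-7(w=12) 1-3(w=14) 2-3(w=6) 2-5(w=2) 4-7(w=10)

step 1: add edge 2-5 (w=2); MST = {2-5(w=2)}
step 2: add edge 2-3 (w=6); MST = {2-3(w=6) 2-5(w=2)}
step 3: add edge 0-3 (w=8); MST = {0-3(w=8) 2-3(w=6) 2-5(w=2)}
step 4: add edge 0-6 (w=8); MST = {0-3(w=8) 0-6(w=8) 2-3(w=6) 2-5(w=2)}
step 5: add edge 4-7 (w=10); MST = {0-3(w=8) 0-6(w=8) 2-3(w=6) 2-5(w=2) 4-7(w=10)}
step 6: add edge 0-7 (w=12); MST = {0-3(w=8) 0-6(w=8) 0-7(w=12) 2-3(w=6) 2-5(w=2) 4-7(w=10)}
step 7: add edge 1-3 (w=14); MST = {0-3(w=8) 0-6(w=8) 0-7(w=12) 1-3(w=14) 2-3(w=6) 2-5(w=2) 4-7(w=10)}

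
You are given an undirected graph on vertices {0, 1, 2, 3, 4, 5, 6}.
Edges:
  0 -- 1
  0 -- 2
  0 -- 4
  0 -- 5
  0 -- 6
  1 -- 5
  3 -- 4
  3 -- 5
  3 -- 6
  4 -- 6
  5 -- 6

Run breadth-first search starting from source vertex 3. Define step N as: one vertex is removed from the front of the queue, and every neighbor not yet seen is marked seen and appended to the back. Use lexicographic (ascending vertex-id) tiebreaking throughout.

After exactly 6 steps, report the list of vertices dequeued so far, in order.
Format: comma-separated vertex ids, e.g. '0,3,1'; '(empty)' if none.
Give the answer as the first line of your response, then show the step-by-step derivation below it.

3,4,5,6,0,1

step 1: dequeue 3; queue=[4,5,6]; order=3
step 2: dequeue 4; queue=[5,6,0]; order=3,4
step 3: dequeue 5; queue=[6,0,1]; order=3,4,5
step 4: dequeue 6; queue=[0,1]; order=3,4,5,6
step 5: dequeue 0; queue=[1,2]; order=3,4,5,6,0
step 6: dequeue 1; queue=[2]; order=3,4,5,6,0,1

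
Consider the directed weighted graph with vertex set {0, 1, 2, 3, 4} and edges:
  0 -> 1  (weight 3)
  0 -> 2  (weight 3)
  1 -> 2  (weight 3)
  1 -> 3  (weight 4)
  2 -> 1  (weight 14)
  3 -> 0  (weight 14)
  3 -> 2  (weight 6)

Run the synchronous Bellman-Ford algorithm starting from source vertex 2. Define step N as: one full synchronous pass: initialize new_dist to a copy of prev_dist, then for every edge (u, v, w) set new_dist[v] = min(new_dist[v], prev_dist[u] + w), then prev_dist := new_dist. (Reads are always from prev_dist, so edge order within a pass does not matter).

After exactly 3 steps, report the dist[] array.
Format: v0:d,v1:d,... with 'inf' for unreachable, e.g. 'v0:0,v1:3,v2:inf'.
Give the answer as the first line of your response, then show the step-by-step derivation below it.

v0:32,v1:14,v2:0,v3:18,v4:inf

step 1: dist = v0:inf,v1:14,v2:0,v3:inf,v4:inf
step 2: dist = v0:inf,v1:14,v2:0,v3:18,v4:inf
step 3: dist = v0:32,v1:14,v2:0,v3:18,v4:inf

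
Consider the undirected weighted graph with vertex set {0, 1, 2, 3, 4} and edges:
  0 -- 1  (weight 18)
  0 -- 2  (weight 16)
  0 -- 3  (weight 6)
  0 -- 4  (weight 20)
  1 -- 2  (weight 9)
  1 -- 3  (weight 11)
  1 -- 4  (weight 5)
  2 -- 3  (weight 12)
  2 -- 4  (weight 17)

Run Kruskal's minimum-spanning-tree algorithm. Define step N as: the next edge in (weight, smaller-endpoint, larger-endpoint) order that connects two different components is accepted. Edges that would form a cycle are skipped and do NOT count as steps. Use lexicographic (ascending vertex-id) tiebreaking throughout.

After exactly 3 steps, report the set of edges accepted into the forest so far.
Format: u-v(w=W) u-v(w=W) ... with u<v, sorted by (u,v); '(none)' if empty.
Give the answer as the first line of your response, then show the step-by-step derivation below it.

0-3(w=6) 1-2(w=9) 1-4(w=5)

step 1: add edge 1-4 (w=5); MST = {1-4(w=5)}
step 2: add edge 0-3 (w=6); MST = {0-3(w=6) 1-4(w=5)}
step 3: add edge 1-2 (w=9); MST = {0-3(w=6) 1-2(w=9) 1-4(w=5)}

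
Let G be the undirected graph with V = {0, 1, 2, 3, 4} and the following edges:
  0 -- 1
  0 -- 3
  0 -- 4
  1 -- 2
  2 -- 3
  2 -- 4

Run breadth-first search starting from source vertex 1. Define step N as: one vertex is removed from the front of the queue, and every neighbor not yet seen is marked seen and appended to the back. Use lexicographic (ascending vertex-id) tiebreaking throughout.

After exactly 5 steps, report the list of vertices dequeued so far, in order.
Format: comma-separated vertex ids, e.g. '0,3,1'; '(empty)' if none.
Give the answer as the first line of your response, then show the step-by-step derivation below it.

1,0,2,3,4

step 1: dequeue 1; queue=[0,2]; order=1
step 2: dequeue 0; queue=[2,3,4]; order=1,0
step 3: dequeue 2; queue=[3,4]; order=1,0,2
step 4: dequeue 3; queue=[4]; order=1,0,2,3
step 5: dequeue 4; queue=[(empty)]; order=1,0,2,3,4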